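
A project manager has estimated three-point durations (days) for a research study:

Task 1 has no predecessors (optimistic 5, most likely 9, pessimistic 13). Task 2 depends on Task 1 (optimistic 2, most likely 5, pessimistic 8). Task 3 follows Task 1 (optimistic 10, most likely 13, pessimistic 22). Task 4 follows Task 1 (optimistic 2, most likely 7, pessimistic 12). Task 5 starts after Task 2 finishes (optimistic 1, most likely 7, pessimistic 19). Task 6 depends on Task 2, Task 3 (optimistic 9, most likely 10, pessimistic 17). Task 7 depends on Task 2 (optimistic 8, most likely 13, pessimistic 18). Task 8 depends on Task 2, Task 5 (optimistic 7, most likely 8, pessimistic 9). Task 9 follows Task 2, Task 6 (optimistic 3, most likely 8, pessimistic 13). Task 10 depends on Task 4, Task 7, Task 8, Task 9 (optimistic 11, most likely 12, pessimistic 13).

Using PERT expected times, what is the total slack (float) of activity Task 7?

te_Task 1 = (5 + 4·9 + 13)/6 = 54/6 = 9
te_Task 2 = (2 + 4·5 + 8)/6 = 30/6 = 5
te_Task 3 = (10 + 4·13 + 22)/6 = 84/6 = 14
te_Task 4 = (2 + 4·7 + 12)/6 = 42/6 = 7
te_Task 5 = (1 + 4·7 + 19)/6 = 48/6 = 8
te_Task 6 = (9 + 4·10 + 17)/6 = 66/6 = 11
te_Task 7 = (8 + 4·13 + 18)/6 = 78/6 = 13
te_Task 8 = (7 + 4·8 + 9)/6 = 48/6 = 8
te_Task 9 = (3 + 4·8 + 13)/6 = 48/6 = 8
te_Task 10 = (11 + 4·12 + 13)/6 = 72/6 = 12

Forward pass:
ES_Task 1 = 0; EF_Task 1 = 9
ES_Task 2 = 9; EF_Task 2 = 9+5 = 14
ES_Task 3 = 9; EF_Task 3 = 9+14 = 23
ES_Task 4 = 9; EF_Task 4 = 9+7 = 16
ES_Task 5 = 14; EF_Task 5 = 14+8 = 22
ES_Task 6 = max(EF_Task 2=14, EF_Task 3=23) = 23; EF_Task 6 = 23+11 = 34
ES_Task 7 = 14; EF_Task 7 = 14+13 = 27
ES_Task 8 = max(EF_Task 2=14, EF_Task 5=22) = 22; EF_Task 8 = 22+8 = 30
ES_Task 9 = max(EF_Task 2=14, EF_Task 6=34) = 34; EF_Task 9 = 34+8 = 42
ES_Task 10 = max(EF_Task 4=16, EF_Task 7=27, EF_Task 8=30, EF_Task 9=42) = 42; EF_Task 10 = 42+12 = 54
Expected project duration μ = 54 days. Critical path: Task 1 → Task 3 → Task 6 → Task 9 → Task 10.

Backward pass:
LF_Task 10 = 54; LS_Task 10 = 54−12 = 42
LF_Task 9 = LS_Task 10 = 42; LS_Task 9 = 42−8 = 34
LF_Task 8 = LS_Task 10 = 42; LS_Task 8 = 42−8 = 34
LF_Task 7 = LS_Task 10 = 42; LS_Task 7 = 42−13 = 29
LF_Task 6 = LS_Task 9 = 34; LS_Task 6 = 34−11 = 23
LF_Task 5 = LS_Task 8 = 34; LS_Task 5 = 34−8 = 26
LF_Task 4 = LS_Task 10 = 42; LS_Task 4 = 42−7 = 35
LF_Task 3 = LS_Task 6 = 23; LS_Task 3 = 23−14 = 9
LF_Task 2 = min(LS_Task 5=26, LS_Task 6=23, LS_Task 7=29, LS_Task 8=34, LS_Task 9=34) = 23; LS_Task 2 = 23−5 = 18
LF_Task 1 = min(LS_Task 2=18, LS_Task 3=9, LS_Task 4=35) = 9; LS_Task 1 = 9−9 = 0
Slack_Task 7 = LS_Task 7 − ES_Task 7 = 29 − 14 = 15

15 days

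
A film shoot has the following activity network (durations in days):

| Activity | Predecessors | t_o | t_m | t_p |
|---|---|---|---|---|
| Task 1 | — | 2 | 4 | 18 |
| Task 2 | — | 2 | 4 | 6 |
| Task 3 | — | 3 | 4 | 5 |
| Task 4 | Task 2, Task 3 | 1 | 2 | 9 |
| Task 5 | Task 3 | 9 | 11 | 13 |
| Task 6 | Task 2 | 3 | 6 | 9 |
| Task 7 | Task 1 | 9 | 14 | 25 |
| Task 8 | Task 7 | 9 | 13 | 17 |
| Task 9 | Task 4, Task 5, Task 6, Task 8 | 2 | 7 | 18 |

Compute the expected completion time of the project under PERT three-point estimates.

te_Task 1 = (2 + 4·4 + 18)/6 = 36/6 = 6
te_Task 2 = (2 + 4·4 + 6)/6 = 24/6 = 4
te_Task 3 = (3 + 4·4 + 5)/6 = 24/6 = 4
te_Task 4 = (1 + 4·2 + 9)/6 = 18/6 = 3
te_Task 5 = (9 + 4·11 + 13)/6 = 66/6 = 11
te_Task 6 = (3 + 4·6 + 9)/6 = 36/6 = 6
te_Task 7 = (9 + 4·14 + 25)/6 = 90/6 = 15
te_Task 8 = (9 + 4·13 + 17)/6 = 78/6 = 13
te_Task 9 = (2 + 4·7 + 18)/6 = 48/6 = 8

Forward pass:
ES_Task 1 = 0; EF_Task 1 = 6
ES_Task 2 = 0; EF_Task 2 = 4
ES_Task 3 = 0; EF_Task 3 = 4
ES_Task 4 = max(EF_Task 2=4, EF_Task 3=4) = 4; EF_Task 4 = 4+3 = 7
ES_Task 5 = 4; EF_Task 5 = 4+11 = 15
ES_Task 6 = 4; EF_Task 6 = 4+6 = 10
ES_Task 7 = 6; EF_Task 7 = 6+15 = 21
ES_Task 8 = 21; EF_Task 8 = 21+13 = 34
ES_Task 9 = max(EF_Task 4=7, EF_Task 5=15, EF_Task 6=10, EF_Task 8=34) = 34; EF_Task 9 = 34+8 = 42
Expected project duration μ = 42 days. Critical path: Task 1 → Task 7 → Task 8 → Task 9.

42 days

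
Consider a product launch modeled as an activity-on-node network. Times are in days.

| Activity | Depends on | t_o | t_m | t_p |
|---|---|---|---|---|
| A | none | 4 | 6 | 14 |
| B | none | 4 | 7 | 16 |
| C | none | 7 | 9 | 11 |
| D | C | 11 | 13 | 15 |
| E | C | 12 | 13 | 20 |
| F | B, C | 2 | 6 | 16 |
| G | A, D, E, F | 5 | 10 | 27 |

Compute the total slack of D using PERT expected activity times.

te_A = (4 + 4·6 + 14)/6 = 42/6 = 7
te_B = (4 + 4·7 + 16)/6 = 48/6 = 8
te_C = (7 + 4·9 + 11)/6 = 54/6 = 9
te_D = (11 + 4·13 + 15)/6 = 78/6 = 13
te_E = (12 + 4·13 + 20)/6 = 84/6 = 14
te_F = (2 + 4·6 + 16)/6 = 42/6 = 7
te_G = (5 + 4·10 + 27)/6 = 72/6 = 12

Forward pass:
ES_A = 0; EF_A = 7
ES_B = 0; EF_B = 8
ES_C = 0; EF_C = 9
ES_D = 9; EF_D = 9+13 = 22
ES_E = 9; EF_E = 9+14 = 23
ES_F = max(EF_B=8, EF_C=9) = 9; EF_F = 9+7 = 16
ES_G = max(EF_A=7, EF_D=22, EF_E=23, EF_F=16) = 23; EF_G = 23+12 = 35
Expected project duration μ = 35 days. Critical path: C → E → G.

Backward pass:
LF_G = 35; LS_G = 35−12 = 23
LF_F = LS_G = 23; LS_F = 23−7 = 16
LF_E = LS_G = 23; LS_E = 23−14 = 9
LF_D = LS_G = 23; LS_D = 23−13 = 10
LF_C = min(LS_D=10, LS_E=9, LS_F=16) = 9; LS_C = 9−9 = 0
LF_B = LS_F = 16; LS_B = 16−8 = 8
LF_A = LS_G = 23; LS_A = 23−7 = 16
Slack_D = LS_D − ES_D = 10 − 9 = 1

1 days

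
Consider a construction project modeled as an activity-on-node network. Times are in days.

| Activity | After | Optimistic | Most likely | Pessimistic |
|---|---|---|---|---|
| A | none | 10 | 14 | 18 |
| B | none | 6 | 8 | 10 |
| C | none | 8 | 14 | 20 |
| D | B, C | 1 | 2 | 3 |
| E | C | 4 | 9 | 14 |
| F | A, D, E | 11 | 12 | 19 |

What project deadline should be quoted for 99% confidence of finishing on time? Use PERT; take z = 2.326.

te_A = (10 + 4·14 + 18)/6 = 84/6 = 14; σ²_A = ((18−10)/6)² = 1.778
te_B = (6 + 4·8 + 10)/6 = 48/6 = 8; σ²_B = ((10−6)/6)² = 0.444
te_C = (8 + 4·14 + 20)/6 = 84/6 = 14; σ²_C = ((20−8)/6)² = 4.000
te_D = (1 + 4·2 + 3)/6 = 12/6 = 2; σ²_D = ((3−1)/6)² = 0.111
te_E = (4 + 4·9 + 14)/6 = 54/6 = 9; σ²_E = ((14−4)/6)² = 2.778
te_F = (11 + 4·12 + 19)/6 = 78/6 = 13; σ²_F = ((19−11)/6)² = 1.778

Forward pass:
ES_A = 0; EF_A = 14
ES_B = 0; EF_B = 8
ES_C = 0; EF_C = 14
ES_D = max(EF_B=8, EF_C=14) = 14; EF_D = 14+2 = 16
ES_E = 14; EF_E = 14+9 = 23
ES_F = max(EF_A=14, EF_D=16, EF_E=23) = 23; EF_F = 23+13 = 36
Expected project duration μ = 36 days. Critical path: C → E → F.

Variance along critical path = 4.000 + 2.778 + 1.778 = 8.556; σ = 2.925 days.
D = μ + z·σ = 36 + 2.326·2.925 = 42.8 days

42.8 days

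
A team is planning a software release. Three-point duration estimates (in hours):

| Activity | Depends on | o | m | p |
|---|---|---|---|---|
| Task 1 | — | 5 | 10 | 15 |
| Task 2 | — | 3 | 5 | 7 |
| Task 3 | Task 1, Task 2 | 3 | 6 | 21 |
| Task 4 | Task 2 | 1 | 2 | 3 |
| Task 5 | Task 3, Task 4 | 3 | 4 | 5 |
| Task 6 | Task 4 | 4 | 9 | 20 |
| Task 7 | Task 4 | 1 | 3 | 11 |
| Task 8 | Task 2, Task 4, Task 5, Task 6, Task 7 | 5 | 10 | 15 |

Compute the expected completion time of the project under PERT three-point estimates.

te_Task 1 = (5 + 4·10 + 15)/6 = 60/6 = 10
te_Task 2 = (3 + 4·5 + 7)/6 = 30/6 = 5
te_Task 3 = (3 + 4·6 + 21)/6 = 48/6 = 8
te_Task 4 = (1 + 4·2 + 3)/6 = 12/6 = 2
te_Task 5 = (3 + 4·4 + 5)/6 = 24/6 = 4
te_Task 6 = (4 + 4·9 + 20)/6 = 60/6 = 10
te_Task 7 = (1 + 4·3 + 11)/6 = 24/6 = 4
te_Task 8 = (5 + 4·10 + 15)/6 = 60/6 = 10

Forward pass:
ES_Task 1 = 0; EF_Task 1 = 10
ES_Task 2 = 0; EF_Task 2 = 5
ES_Task 3 = max(EF_Task 1=10, EF_Task 2=5) = 10; EF_Task 3 = 10+8 = 18
ES_Task 4 = 5; EF_Task 4 = 5+2 = 7
ES_Task 5 = max(EF_Task 3=18, EF_Task 4=7) = 18; EF_Task 5 = 18+4 = 22
ES_Task 6 = 7; EF_Task 6 = 7+10 = 17
ES_Task 7 = 7; EF_Task 7 = 7+4 = 11
ES_Task 8 = max(EF_Task 2=5, EF_Task 4=7, EF_Task 5=22, EF_Task 6=17, EF_Task 7=11) = 22; EF_Task 8 = 22+10 = 32
Expected project duration μ = 32 hours. Critical path: Task 1 → Task 3 → Task 5 → Task 8.

32 hours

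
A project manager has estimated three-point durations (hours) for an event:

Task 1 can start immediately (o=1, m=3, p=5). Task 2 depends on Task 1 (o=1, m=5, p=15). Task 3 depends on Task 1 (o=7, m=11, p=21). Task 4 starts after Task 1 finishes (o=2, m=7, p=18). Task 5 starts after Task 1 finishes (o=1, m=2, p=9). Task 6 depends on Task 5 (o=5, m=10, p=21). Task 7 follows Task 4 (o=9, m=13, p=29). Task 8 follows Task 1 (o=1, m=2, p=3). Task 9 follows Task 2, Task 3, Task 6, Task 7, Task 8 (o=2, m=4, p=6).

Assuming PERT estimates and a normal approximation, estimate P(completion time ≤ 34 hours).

te_Task 1 = (1 + 4·3 + 5)/6 = 18/6 = 3; σ²_Task 1 = ((5−1)/6)² = 0.444
te_Task 2 = (1 + 4·5 + 15)/6 = 36/6 = 6; σ²_Task 2 = ((15−1)/6)² = 5.444
te_Task 3 = (7 + 4·11 + 21)/6 = 72/6 = 12; σ²_Task 3 = ((21−7)/6)² = 5.444
te_Task 4 = (2 + 4·7 + 18)/6 = 48/6 = 8; σ²_Task 4 = ((18−2)/6)² = 7.111
te_Task 5 = (1 + 4·2 + 9)/6 = 18/6 = 3; σ²_Task 5 = ((9−1)/6)² = 1.778
te_Task 6 = (5 + 4·10 + 21)/6 = 66/6 = 11; σ²_Task 6 = ((21−5)/6)² = 7.111
te_Task 7 = (9 + 4·13 + 29)/6 = 90/6 = 15; σ²_Task 7 = ((29−9)/6)² = 11.111
te_Task 8 = (1 + 4·2 + 3)/6 = 12/6 = 2; σ²_Task 8 = ((3−1)/6)² = 0.111
te_Task 9 = (2 + 4·4 + 6)/6 = 24/6 = 4; σ²_Task 9 = ((6−2)/6)² = 0.444

Forward pass:
ES_Task 1 = 0; EF_Task 1 = 3
ES_Task 2 = 3; EF_Task 2 = 3+6 = 9
ES_Task 3 = 3; EF_Task 3 = 3+12 = 15
ES_Task 4 = 3; EF_Task 4 = 3+8 = 11
ES_Task 5 = 3; EF_Task 5 = 3+3 = 6
ES_Task 6 = 6; EF_Task 6 = 6+11 = 17
ES_Task 7 = 11; EF_Task 7 = 11+15 = 26
ES_Task 8 = 3; EF_Task 8 = 3+2 = 5
ES_Task 9 = max(EF_Task 2=9, EF_Task 3=15, EF_Task 6=17, EF_Task 7=26, EF_Task 8=5) = 26; EF_Task 9 = 26+4 = 30
Expected project duration μ = 30 hours. Critical path: Task 1 → Task 4 → Task 7 → Task 9.

Variance along critical path = 0.444 + 7.111 + 11.111 + 0.444 = 19.111; σ = √19.111 = 4.372 hours.
Z = (34 − 30) / 4.372 = 0.915
P(T ≤ 34) = Φ(0.915) ≈ 0.820

0.820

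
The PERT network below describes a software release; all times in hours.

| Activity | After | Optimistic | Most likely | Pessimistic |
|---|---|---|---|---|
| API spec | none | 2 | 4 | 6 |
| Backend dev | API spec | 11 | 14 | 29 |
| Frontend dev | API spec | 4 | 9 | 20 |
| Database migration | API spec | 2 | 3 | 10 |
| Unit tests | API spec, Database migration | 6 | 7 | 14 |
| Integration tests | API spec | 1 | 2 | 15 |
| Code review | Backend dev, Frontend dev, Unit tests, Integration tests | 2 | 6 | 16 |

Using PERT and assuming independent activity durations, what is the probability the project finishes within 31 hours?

te_API spec = (2 + 4·4 + 6)/6 = 24/6 = 4; σ²_API spec = ((6−2)/6)² = 0.444
te_Backend dev = (11 + 4·14 + 29)/6 = 96/6 = 16; σ²_Backend dev = ((29−11)/6)² = 9.000
te_Frontend dev = (4 + 4·9 + 20)/6 = 60/6 = 10; σ²_Frontend dev = ((20−4)/6)² = 7.111
te_Database migration = (2 + 4·3 + 10)/6 = 24/6 = 4; σ²_Database migration = ((10−2)/6)² = 1.778
te_Unit tests = (6 + 4·7 + 14)/6 = 48/6 = 8; σ²_Unit tests = ((14−6)/6)² = 1.778
te_Integration tests = (1 + 4·2 + 15)/6 = 24/6 = 4; σ²_Integration tests = ((15−1)/6)² = 5.444
te_Code review = (2 + 4·6 + 16)/6 = 42/6 = 7; σ²_Code review = ((16−2)/6)² = 5.444

Forward pass:
ES_API spec = 0; EF_API spec = 4
ES_Backend dev = 4; EF_Backend dev = 4+16 = 20
ES_Frontend dev = 4; EF_Frontend dev = 4+10 = 14
ES_Database migration = 4; EF_Database migration = 4+4 = 8
ES_Unit tests = max(EF_API spec=4, EF_Database migration=8) = 8; EF_Unit tests = 8+8 = 16
ES_Integration tests = 4; EF_Integration tests = 4+4 = 8
ES_Code review = max(EF_Backend dev=20, EF_Frontend dev=14, EF_Unit tests=16, EF_Integration tests=8) = 20; EF_Code review = 20+7 = 27
Expected project duration μ = 27 hours. Critical path: API spec → Backend dev → Code review.

Variance along critical path = 0.444 + 9.000 + 5.444 = 14.889; σ = √14.889 = 3.859 hours.
Z = (31 − 27) / 3.859 = 1.037
P(T ≤ 31) = Φ(1.037) ≈ 0.850

0.850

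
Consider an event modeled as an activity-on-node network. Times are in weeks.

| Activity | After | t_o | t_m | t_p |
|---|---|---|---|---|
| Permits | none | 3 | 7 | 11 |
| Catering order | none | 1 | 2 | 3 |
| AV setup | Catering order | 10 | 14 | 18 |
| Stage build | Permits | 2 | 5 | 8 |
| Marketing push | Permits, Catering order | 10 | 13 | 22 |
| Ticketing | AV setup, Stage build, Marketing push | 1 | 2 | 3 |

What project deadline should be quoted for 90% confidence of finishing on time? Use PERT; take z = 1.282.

26.1 weeks

te_Permits = (3 + 4·7 + 11)/6 = 42/6 = 7; σ²_Permits = ((11−3)/6)² = 1.778
te_Catering order = (1 + 4·2 + 3)/6 = 12/6 = 2; σ²_Catering order = ((3−1)/6)² = 0.111
te_AV setup = (10 + 4·14 + 18)/6 = 84/6 = 14; σ²_AV setup = ((18−10)/6)² = 1.778
te_Stage build = (2 + 4·5 + 8)/6 = 30/6 = 5; σ²_Stage build = ((8−2)/6)² = 1.000
te_Marketing push = (10 + 4·13 + 22)/6 = 84/6 = 14; σ²_Marketing push = ((22−10)/6)² = 4.000
te_Ticketing = (1 + 4·2 + 3)/6 = 12/6 = 2; σ²_Ticketing = ((3−1)/6)² = 0.111

Forward pass:
ES_Permits = 0; EF_Permits = 7
ES_Catering order = 0; EF_Catering order = 2
ES_AV setup = 2; EF_AV setup = 2+14 = 16
ES_Stage build = 7; EF_Stage build = 7+5 = 12
ES_Marketing push = max(EF_Permits=7, EF_Catering order=2) = 7; EF_Marketing push = 7+14 = 21
ES_Ticketing = max(EF_AV setup=16, EF_Stage build=12, EF_Marketing push=21) = 21; EF_Ticketing = 21+2 = 23
Expected project duration μ = 23 weeks. Critical path: Permits → Marketing push → Ticketing.

Variance along critical path = 1.778 + 4.000 + 0.111 = 5.889; σ = 2.427 weeks.
D = μ + z·σ = 23 + 1.282·2.427 = 26.1 weeks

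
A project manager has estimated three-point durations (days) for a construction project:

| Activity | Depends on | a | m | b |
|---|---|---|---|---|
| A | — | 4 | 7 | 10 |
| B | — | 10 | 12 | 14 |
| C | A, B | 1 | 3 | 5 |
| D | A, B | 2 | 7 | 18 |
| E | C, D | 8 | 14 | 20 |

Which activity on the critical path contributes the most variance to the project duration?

te_A = (4 + 4·7 + 10)/6 = 42/6 = 7; σ²_A = ((10−4)/6)² = 1.000
te_B = (10 + 4·12 + 14)/6 = 72/6 = 12; σ²_B = ((14−10)/6)² = 0.444
te_C = (1 + 4·3 + 5)/6 = 18/6 = 3; σ²_C = ((5−1)/6)² = 0.444
te_D = (2 + 4·7 + 18)/6 = 48/6 = 8; σ²_D = ((18−2)/6)² = 7.111
te_E = (8 + 4·14 + 20)/6 = 84/6 = 14; σ²_E = ((20−8)/6)² = 4.000

Forward pass:
ES_A = 0; EF_A = 7
ES_B = 0; EF_B = 12
ES_C = max(EF_A=7, EF_B=12) = 12; EF_C = 12+3 = 15
ES_D = max(EF_A=7, EF_B=12) = 12; EF_D = 12+8 = 20
ES_E = max(EF_C=15, EF_D=20) = 20; EF_E = 20+14 = 34
Expected project duration μ = 34 days. Critical path: B → D → E.

Variances on critical path: σ²_B=0.444, σ²_D=7.111, σ²_E=4.000.
Largest is σ²_D = 7.111.

D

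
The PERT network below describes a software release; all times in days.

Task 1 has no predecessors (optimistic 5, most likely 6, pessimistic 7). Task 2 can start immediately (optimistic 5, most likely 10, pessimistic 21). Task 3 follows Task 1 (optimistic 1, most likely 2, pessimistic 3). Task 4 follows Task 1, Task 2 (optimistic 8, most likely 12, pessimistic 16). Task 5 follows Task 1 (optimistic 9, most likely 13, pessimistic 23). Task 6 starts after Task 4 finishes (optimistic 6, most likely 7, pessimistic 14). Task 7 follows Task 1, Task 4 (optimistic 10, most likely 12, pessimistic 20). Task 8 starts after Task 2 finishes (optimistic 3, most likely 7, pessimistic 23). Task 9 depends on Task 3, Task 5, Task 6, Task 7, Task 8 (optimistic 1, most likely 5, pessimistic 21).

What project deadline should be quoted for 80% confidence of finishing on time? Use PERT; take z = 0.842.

te_Task 1 = (5 + 4·6 + 7)/6 = 36/6 = 6; σ²_Task 1 = ((7−5)/6)² = 0.111
te_Task 2 = (5 + 4·10 + 21)/6 = 66/6 = 11; σ²_Task 2 = ((21−5)/6)² = 7.111
te_Task 3 = (1 + 4·2 + 3)/6 = 12/6 = 2; σ²_Task 3 = ((3−1)/6)² = 0.111
te_Task 4 = (8 + 4·12 + 16)/6 = 72/6 = 12; σ²_Task 4 = ((16−8)/6)² = 1.778
te_Task 5 = (9 + 4·13 + 23)/6 = 84/6 = 14; σ²_Task 5 = ((23−9)/6)² = 5.444
te_Task 6 = (6 + 4·7 + 14)/6 = 48/6 = 8; σ²_Task 6 = ((14−6)/6)² = 1.778
te_Task 7 = (10 + 4·12 + 20)/6 = 78/6 = 13; σ²_Task 7 = ((20−10)/6)² = 2.778
te_Task 8 = (3 + 4·7 + 23)/6 = 54/6 = 9; σ²_Task 8 = ((23−3)/6)² = 11.111
te_Task 9 = (1 + 4·5 + 21)/6 = 42/6 = 7; σ²_Task 9 = ((21−1)/6)² = 11.111

Forward pass:
ES_Task 1 = 0; EF_Task 1 = 6
ES_Task 2 = 0; EF_Task 2 = 11
ES_Task 3 = 6; EF_Task 3 = 6+2 = 8
ES_Task 4 = max(EF_Task 1=6, EF_Task 2=11) = 11; EF_Task 4 = 11+12 = 23
ES_Task 5 = 6; EF_Task 5 = 6+14 = 20
ES_Task 6 = 23; EF_Task 6 = 23+8 = 31
ES_Task 7 = max(EF_Task 1=6, EF_Task 4=23) = 23; EF_Task 7 = 23+13 = 36
ES_Task 8 = 11; EF_Task 8 = 11+9 = 20
ES_Task 9 = max(EF_Task 3=8, EF_Task 5=20, EF_Task 6=31, EF_Task 7=36, EF_Task 8=20) = 36; EF_Task 9 = 36+7 = 43
Expected project duration μ = 43 days. Critical path: Task 2 → Task 4 → Task 7 → Task 9.

Variance along critical path = 7.111 + 1.778 + 2.778 + 11.111 = 22.778; σ = 4.773 days.
D = μ + z·σ = 43 + 0.842·4.773 = 47.0 days

47.0 days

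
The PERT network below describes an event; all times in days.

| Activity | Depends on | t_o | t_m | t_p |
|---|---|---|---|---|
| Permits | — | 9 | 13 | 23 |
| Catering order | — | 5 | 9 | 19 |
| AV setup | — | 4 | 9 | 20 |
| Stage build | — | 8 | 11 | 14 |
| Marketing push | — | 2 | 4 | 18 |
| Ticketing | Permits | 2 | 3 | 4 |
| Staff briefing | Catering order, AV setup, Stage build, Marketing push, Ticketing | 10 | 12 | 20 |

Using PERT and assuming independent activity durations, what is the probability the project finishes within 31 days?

te_Permits = (9 + 4·13 + 23)/6 = 84/6 = 14; σ²_Permits = ((23−9)/6)² = 5.444
te_Catering order = (5 + 4·9 + 19)/6 = 60/6 = 10; σ²_Catering order = ((19−5)/6)² = 5.444
te_AV setup = (4 + 4·9 + 20)/6 = 60/6 = 10; σ²_AV setup = ((20−4)/6)² = 7.111
te_Stage build = (8 + 4·11 + 14)/6 = 66/6 = 11; σ²_Stage build = ((14−8)/6)² = 1.000
te_Marketing push = (2 + 4·4 + 18)/6 = 36/6 = 6; σ²_Marketing push = ((18−2)/6)² = 7.111
te_Ticketing = (2 + 4·3 + 4)/6 = 18/6 = 3; σ²_Ticketing = ((4−2)/6)² = 0.111
te_Staff briefing = (10 + 4·12 + 20)/6 = 78/6 = 13; σ²_Staff briefing = ((20−10)/6)² = 2.778

Forward pass:
ES_Permits = 0; EF_Permits = 14
ES_Catering order = 0; EF_Catering order = 10
ES_AV setup = 0; EF_AV setup = 10
ES_Stage build = 0; EF_Stage build = 11
ES_Marketing push = 0; EF_Marketing push = 6
ES_Ticketing = 14; EF_Ticketing = 14+3 = 17
ES_Staff briefing = max(EF_Catering order=10, EF_AV setup=10, EF_Stage build=11, EF_Marketing push=6, EF_Ticketing=17) = 17; EF_Staff briefing = 17+13 = 30
Expected project duration μ = 30 days. Critical path: Permits → Ticketing → Staff briefing.

Variance along critical path = 5.444 + 0.111 + 2.778 = 8.333; σ = √8.333 = 2.887 days.
Z = (31 − 30) / 2.887 = 0.346
P(T ≤ 31) = Φ(0.346) ≈ 0.635

0.635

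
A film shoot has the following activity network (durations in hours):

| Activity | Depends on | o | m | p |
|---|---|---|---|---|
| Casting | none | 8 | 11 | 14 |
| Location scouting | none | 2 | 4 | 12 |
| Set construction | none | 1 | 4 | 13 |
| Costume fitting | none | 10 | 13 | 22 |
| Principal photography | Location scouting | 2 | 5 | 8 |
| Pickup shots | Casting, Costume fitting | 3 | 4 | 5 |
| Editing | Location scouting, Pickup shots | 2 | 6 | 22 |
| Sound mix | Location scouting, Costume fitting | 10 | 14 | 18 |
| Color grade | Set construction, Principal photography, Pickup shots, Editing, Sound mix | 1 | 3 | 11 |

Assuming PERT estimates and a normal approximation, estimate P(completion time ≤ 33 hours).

te_Casting = (8 + 4·11 + 14)/6 = 66/6 = 11; σ²_Casting = ((14−8)/6)² = 1.000
te_Location scouting = (2 + 4·4 + 12)/6 = 30/6 = 5; σ²_Location scouting = ((12−2)/6)² = 2.778
te_Set construction = (1 + 4·4 + 13)/6 = 30/6 = 5; σ²_Set construction = ((13−1)/6)² = 4.000
te_Costume fitting = (10 + 4·13 + 22)/6 = 84/6 = 14; σ²_Costume fitting = ((22−10)/6)² = 4.000
te_Principal photography = (2 + 4·5 + 8)/6 = 30/6 = 5; σ²_Principal photography = ((8−2)/6)² = 1.000
te_Pickup shots = (3 + 4·4 + 5)/6 = 24/6 = 4; σ²_Pickup shots = ((5−3)/6)² = 0.111
te_Editing = (2 + 4·6 + 22)/6 = 48/6 = 8; σ²_Editing = ((22−2)/6)² = 11.111
te_Sound mix = (10 + 4·14 + 18)/6 = 84/6 = 14; σ²_Sound mix = ((18−10)/6)² = 1.778
te_Color grade = (1 + 4·3 + 11)/6 = 24/6 = 4; σ²_Color grade = ((11−1)/6)² = 2.778

Forward pass:
ES_Casting = 0; EF_Casting = 11
ES_Location scouting = 0; EF_Location scouting = 5
ES_Set construction = 0; EF_Set construction = 5
ES_Costume fitting = 0; EF_Costume fitting = 14
ES_Principal photography = 5; EF_Principal photography = 5+5 = 10
ES_Pickup shots = max(EF_Casting=11, EF_Costume fitting=14) = 14; EF_Pickup shots = 14+4 = 18
ES_Editing = max(EF_Location scouting=5, EF_Pickup shots=18) = 18; EF_Editing = 18+8 = 26
ES_Sound mix = max(EF_Location scouting=5, EF_Costume fitting=14) = 14; EF_Sound mix = 14+14 = 28
ES_Color grade = max(EF_Set construction=5, EF_Principal photography=10, EF_Pickup shots=18, EF_Editing=26, EF_Sound mix=28) = 28; EF_Color grade = 28+4 = 32
Expected project duration μ = 32 hours. Critical path: Costume fitting → Sound mix → Color grade.

Variance along critical path = 4.000 + 1.778 + 2.778 = 8.556; σ = √8.556 = 2.925 hours.
Z = (33 − 32) / 2.925 = 0.342
P(T ≤ 33) = Φ(0.342) ≈ 0.634

0.634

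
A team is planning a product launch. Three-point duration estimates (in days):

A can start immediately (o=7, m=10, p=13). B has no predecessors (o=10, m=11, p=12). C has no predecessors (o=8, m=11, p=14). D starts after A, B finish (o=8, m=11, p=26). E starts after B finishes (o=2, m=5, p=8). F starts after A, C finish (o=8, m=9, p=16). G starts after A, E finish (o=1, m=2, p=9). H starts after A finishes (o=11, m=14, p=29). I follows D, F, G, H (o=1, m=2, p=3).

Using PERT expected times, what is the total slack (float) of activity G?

7 days

te_A = (7 + 4·10 + 13)/6 = 60/6 = 10
te_B = (10 + 4·11 + 12)/6 = 66/6 = 11
te_C = (8 + 4·11 + 14)/6 = 66/6 = 11
te_D = (8 + 4·11 + 26)/6 = 78/6 = 13
te_E = (2 + 4·5 + 8)/6 = 30/6 = 5
te_F = (8 + 4·9 + 16)/6 = 60/6 = 10
te_G = (1 + 4·2 + 9)/6 = 18/6 = 3
te_H = (11 + 4·14 + 29)/6 = 96/6 = 16
te_I = (1 + 4·2 + 3)/6 = 12/6 = 2

Forward pass:
ES_A = 0; EF_A = 10
ES_B = 0; EF_B = 11
ES_C = 0; EF_C = 11
ES_D = max(EF_A=10, EF_B=11) = 11; EF_D = 11+13 = 24
ES_E = 11; EF_E = 11+5 = 16
ES_F = max(EF_A=10, EF_C=11) = 11; EF_F = 11+10 = 21
ES_G = max(EF_A=10, EF_E=16) = 16; EF_G = 16+3 = 19
ES_H = 10; EF_H = 10+16 = 26
ES_I = max(EF_D=24, EF_F=21, EF_G=19, EF_H=26) = 26; EF_I = 26+2 = 28
Expected project duration μ = 28 days. Critical path: A → H → I.

Backward pass:
LF_I = 28; LS_I = 28−2 = 26
LF_H = LS_I = 26; LS_H = 26−16 = 10
LF_G = LS_I = 26; LS_G = 26−3 = 23
LF_F = LS_I = 26; LS_F = 26−10 = 16
LF_E = LS_G = 23; LS_E = 23−5 = 18
LF_D = LS_I = 26; LS_D = 26−13 = 13
LF_C = LS_F = 16; LS_C = 16−11 = 5
LF_B = min(LS_D=13, LS_E=18) = 13; LS_B = 13−11 = 2
LF_A = min(LS_D=13, LS_F=16, LS_G=23, LS_H=10) = 10; LS_A = 10−10 = 0
Slack_G = LS_G − ES_G = 23 − 16 = 7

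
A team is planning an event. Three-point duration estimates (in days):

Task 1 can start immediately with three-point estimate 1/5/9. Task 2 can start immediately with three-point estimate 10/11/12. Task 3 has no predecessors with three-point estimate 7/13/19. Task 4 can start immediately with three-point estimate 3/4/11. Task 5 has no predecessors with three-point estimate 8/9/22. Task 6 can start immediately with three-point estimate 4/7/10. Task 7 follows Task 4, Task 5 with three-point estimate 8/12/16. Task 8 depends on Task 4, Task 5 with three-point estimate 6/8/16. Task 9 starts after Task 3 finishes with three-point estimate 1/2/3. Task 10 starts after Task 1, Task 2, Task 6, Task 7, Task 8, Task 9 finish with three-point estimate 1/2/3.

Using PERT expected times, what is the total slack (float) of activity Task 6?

te_Task 1 = (1 + 4·5 + 9)/6 = 30/6 = 5
te_Task 2 = (10 + 4·11 + 12)/6 = 66/6 = 11
te_Task 3 = (7 + 4·13 + 19)/6 = 78/6 = 13
te_Task 4 = (3 + 4·4 + 11)/6 = 30/6 = 5
te_Task 5 = (8 + 4·9 + 22)/6 = 66/6 = 11
te_Task 6 = (4 + 4·7 + 10)/6 = 42/6 = 7
te_Task 7 = (8 + 4·12 + 16)/6 = 72/6 = 12
te_Task 8 = (6 + 4·8 + 16)/6 = 54/6 = 9
te_Task 9 = (1 + 4·2 + 3)/6 = 12/6 = 2
te_Task 10 = (1 + 4·2 + 3)/6 = 12/6 = 2

Forward pass:
ES_Task 1 = 0; EF_Task 1 = 5
ES_Task 2 = 0; EF_Task 2 = 11
ES_Task 3 = 0; EF_Task 3 = 13
ES_Task 4 = 0; EF_Task 4 = 5
ES_Task 5 = 0; EF_Task 5 = 11
ES_Task 6 = 0; EF_Task 6 = 7
ES_Task 7 = max(EF_Task 4=5, EF_Task 5=11) = 11; EF_Task 7 = 11+12 = 23
ES_Task 8 = max(EF_Task 4=5, EF_Task 5=11) = 11; EF_Task 8 = 11+9 = 20
ES_Task 9 = 13; EF_Task 9 = 13+2 = 15
ES_Task 10 = max(EF_Task 1=5, EF_Task 2=11, EF_Task 6=7, EF_Task 7=23, EF_Task 8=20, EF_Task 9=15) = 23; EF_Task 10 = 23+2 = 25
Expected project duration μ = 25 days. Critical path: Task 5 → Task 7 → Task 10.

Backward pass:
LF_Task 10 = 25; LS_Task 10 = 25−2 = 23
LF_Task 9 = LS_Task 10 = 23; LS_Task 9 = 23−2 = 21
LF_Task 8 = LS_Task 10 = 23; LS_Task 8 = 23−9 = 14
LF_Task 7 = LS_Task 10 = 23; LS_Task 7 = 23−12 = 11
LF_Task 6 = LS_Task 10 = 23; LS_Task 6 = 23−7 = 16
LF_Task 5 = min(LS_Task 7=11, LS_Task 8=14) = 11; LS_Task 5 = 11−11 = 0
LF_Task 4 = min(LS_Task 7=11, LS_Task 8=14) = 11; LS_Task 4 = 11−5 = 6
LF_Task 3 = LS_Task 9 = 21; LS_Task 3 = 21−13 = 8
LF_Task 2 = LS_Task 10 = 23; LS_Task 2 = 23−11 = 12
LF_Task 1 = LS_Task 10 = 23; LS_Task 1 = 23−5 = 18
Slack_Task 6 = LS_Task 6 − ES_Task 6 = 16 − 0 = 16

16 days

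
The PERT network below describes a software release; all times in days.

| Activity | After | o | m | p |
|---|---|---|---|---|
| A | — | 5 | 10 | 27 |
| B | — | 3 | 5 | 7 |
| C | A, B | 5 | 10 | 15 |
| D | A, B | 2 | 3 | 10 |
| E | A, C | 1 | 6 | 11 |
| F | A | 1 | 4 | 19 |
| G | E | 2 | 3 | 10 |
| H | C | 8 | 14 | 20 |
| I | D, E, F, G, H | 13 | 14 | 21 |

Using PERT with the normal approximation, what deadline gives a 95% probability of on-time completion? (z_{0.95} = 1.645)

58.7 days

te_A = (5 + 4·10 + 27)/6 = 72/6 = 12; σ²_A = ((27−5)/6)² = 13.444
te_B = (3 + 4·5 + 7)/6 = 30/6 = 5; σ²_B = ((7−3)/6)² = 0.444
te_C = (5 + 4·10 + 15)/6 = 60/6 = 10; σ²_C = ((15−5)/6)² = 2.778
te_D = (2 + 4·3 + 10)/6 = 24/6 = 4; σ²_D = ((10−2)/6)² = 1.778
te_E = (1 + 4·6 + 11)/6 = 36/6 = 6; σ²_E = ((11−1)/6)² = 2.778
te_F = (1 + 4·4 + 19)/6 = 36/6 = 6; σ²_F = ((19−1)/6)² = 9.000
te_G = (2 + 4·3 + 10)/6 = 24/6 = 4; σ²_G = ((10−2)/6)² = 1.778
te_H = (8 + 4·14 + 20)/6 = 84/6 = 14; σ²_H = ((20−8)/6)² = 4.000
te_I = (13 + 4·14 + 21)/6 = 90/6 = 15; σ²_I = ((21−13)/6)² = 1.778

Forward pass:
ES_A = 0; EF_A = 12
ES_B = 0; EF_B = 5
ES_C = max(EF_A=12, EF_B=5) = 12; EF_C = 12+10 = 22
ES_D = max(EF_A=12, EF_B=5) = 12; EF_D = 12+4 = 16
ES_E = max(EF_A=12, EF_C=22) = 22; EF_E = 22+6 = 28
ES_F = 12; EF_F = 12+6 = 18
ES_G = 28; EF_G = 28+4 = 32
ES_H = 22; EF_H = 22+14 = 36
ES_I = max(EF_D=16, EF_E=28, EF_F=18, EF_G=32, EF_H=36) = 36; EF_I = 36+15 = 51
Expected project duration μ = 51 days. Critical path: A → C → H → I.

Variance along critical path = 13.444 + 2.778 + 4.000 + 1.778 = 22.000; σ = 4.690 days.
D = μ + z·σ = 51 + 1.645·4.690 = 58.7 days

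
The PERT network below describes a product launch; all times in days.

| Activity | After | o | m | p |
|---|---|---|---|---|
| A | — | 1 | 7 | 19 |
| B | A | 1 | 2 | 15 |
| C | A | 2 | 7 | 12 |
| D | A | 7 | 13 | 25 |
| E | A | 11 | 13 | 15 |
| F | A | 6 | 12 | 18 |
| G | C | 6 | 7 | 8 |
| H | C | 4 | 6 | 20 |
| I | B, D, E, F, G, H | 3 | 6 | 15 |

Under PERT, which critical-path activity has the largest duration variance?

A

te_A = (1 + 4·7 + 19)/6 = 48/6 = 8; σ²_A = ((19−1)/6)² = 9.000
te_B = (1 + 4·2 + 15)/6 = 24/6 = 4; σ²_B = ((15−1)/6)² = 5.444
te_C = (2 + 4·7 + 12)/6 = 42/6 = 7; σ²_C = ((12−2)/6)² = 2.778
te_D = (7 + 4·13 + 25)/6 = 84/6 = 14; σ²_D = ((25−7)/6)² = 9.000
te_E = (11 + 4·13 + 15)/6 = 78/6 = 13; σ²_E = ((15−11)/6)² = 0.444
te_F = (6 + 4·12 + 18)/6 = 72/6 = 12; σ²_F = ((18−6)/6)² = 4.000
te_G = (6 + 4·7 + 8)/6 = 42/6 = 7; σ²_G = ((8−6)/6)² = 0.111
te_H = (4 + 4·6 + 20)/6 = 48/6 = 8; σ²_H = ((20−4)/6)² = 7.111
te_I = (3 + 4·6 + 15)/6 = 42/6 = 7; σ²_I = ((15−3)/6)² = 4.000

Forward pass:
ES_A = 0; EF_A = 8
ES_B = 8; EF_B = 8+4 = 12
ES_C = 8; EF_C = 8+7 = 15
ES_D = 8; EF_D = 8+14 = 22
ES_E = 8; EF_E = 8+13 = 21
ES_F = 8; EF_F = 8+12 = 20
ES_G = 15; EF_G = 15+7 = 22
ES_H = 15; EF_H = 15+8 = 23
ES_I = max(EF_B=12, EF_D=22, EF_E=21, EF_F=20, EF_G=22, EF_H=23) = 23; EF_I = 23+7 = 30
Expected project duration μ = 30 days. Critical path: A → C → H → I.

Variances on critical path: σ²_A=9.000, σ²_C=2.778, σ²_H=7.111, σ²_I=4.000.
Largest is σ²_A = 9.000.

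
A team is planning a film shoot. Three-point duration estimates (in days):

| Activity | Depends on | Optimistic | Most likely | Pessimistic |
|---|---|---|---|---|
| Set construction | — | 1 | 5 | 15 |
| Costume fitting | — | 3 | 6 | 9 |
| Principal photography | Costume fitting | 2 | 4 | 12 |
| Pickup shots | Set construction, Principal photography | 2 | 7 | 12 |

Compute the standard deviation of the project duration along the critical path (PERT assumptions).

2.56 days

te_Set construction = (1 + 4·5 + 15)/6 = 36/6 = 6; σ²_Set construction = ((15−1)/6)² = 5.444
te_Costume fitting = (3 + 4·6 + 9)/6 = 36/6 = 6; σ²_Costume fitting = ((9−3)/6)² = 1.000
te_Principal photography = (2 + 4·4 + 12)/6 = 30/6 = 5; σ²_Principal photography = ((12−2)/6)² = 2.778
te_Pickup shots = (2 + 4·7 + 12)/6 = 42/6 = 7; σ²_Pickup shots = ((12−2)/6)² = 2.778

Forward pass:
ES_Set construction = 0; EF_Set construction = 6
ES_Costume fitting = 0; EF_Costume fitting = 6
ES_Principal photography = 6; EF_Principal photography = 6+5 = 11
ES_Pickup shots = max(EF_Set construction=6, EF_Principal photography=11) = 11; EF_Pickup shots = 11+7 = 18
Expected project duration μ = 18 days. Critical path: Costume fitting → Principal photography → Pickup shots.

Variance along critical path = 1.000 + 2.778 + 2.778 = 6.556
σ = √6.556 = 2.560 days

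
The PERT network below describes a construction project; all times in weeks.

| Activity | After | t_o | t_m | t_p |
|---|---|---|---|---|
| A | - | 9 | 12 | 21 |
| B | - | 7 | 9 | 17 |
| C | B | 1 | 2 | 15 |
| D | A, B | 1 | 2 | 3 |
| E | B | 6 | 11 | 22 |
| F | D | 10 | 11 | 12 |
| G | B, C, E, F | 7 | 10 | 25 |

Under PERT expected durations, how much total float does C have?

12 weeks

te_A = (9 + 4·12 + 21)/6 = 78/6 = 13
te_B = (7 + 4·9 + 17)/6 = 60/6 = 10
te_C = (1 + 4·2 + 15)/6 = 24/6 = 4
te_D = (1 + 4·2 + 3)/6 = 12/6 = 2
te_E = (6 + 4·11 + 22)/6 = 72/6 = 12
te_F = (10 + 4·11 + 12)/6 = 66/6 = 11
te_G = (7 + 4·10 + 25)/6 = 72/6 = 12

Forward pass:
ES_A = 0; EF_A = 13
ES_B = 0; EF_B = 10
ES_C = 10; EF_C = 10+4 = 14
ES_D = max(EF_A=13, EF_B=10) = 13; EF_D = 13+2 = 15
ES_E = 10; EF_E = 10+12 = 22
ES_F = 15; EF_F = 15+11 = 26
ES_G = max(EF_B=10, EF_C=14, EF_E=22, EF_F=26) = 26; EF_G = 26+12 = 38
Expected project duration μ = 38 weeks. Critical path: A → D → F → G.

Backward pass:
LF_G = 38; LS_G = 38−12 = 26
LF_F = LS_G = 26; LS_F = 26−11 = 15
LF_E = LS_G = 26; LS_E = 26−12 = 14
LF_D = LS_F = 15; LS_D = 15−2 = 13
LF_C = LS_G = 26; LS_C = 26−4 = 22
LF_B = min(LS_C=22, LS_D=13, LS_E=14, LS_G=26) = 13; LS_B = 13−10 = 3
LF_A = LS_D = 13; LS_A = 13−13 = 0
Slack_C = LS_C − ES_C = 22 − 10 = 12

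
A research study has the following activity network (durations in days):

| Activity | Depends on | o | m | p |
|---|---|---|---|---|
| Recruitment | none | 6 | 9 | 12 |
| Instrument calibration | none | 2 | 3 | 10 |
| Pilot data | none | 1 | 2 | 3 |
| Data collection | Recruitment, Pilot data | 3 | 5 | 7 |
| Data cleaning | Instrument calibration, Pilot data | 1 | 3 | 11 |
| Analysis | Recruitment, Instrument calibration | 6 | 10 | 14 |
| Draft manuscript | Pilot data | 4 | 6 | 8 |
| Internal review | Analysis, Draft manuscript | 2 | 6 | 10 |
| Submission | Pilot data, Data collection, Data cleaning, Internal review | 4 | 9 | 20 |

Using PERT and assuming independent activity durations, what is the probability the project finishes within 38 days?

0.810

te_Recruitment = (6 + 4·9 + 12)/6 = 54/6 = 9; σ²_Recruitment = ((12−6)/6)² = 1.000
te_Instrument calibration = (2 + 4·3 + 10)/6 = 24/6 = 4; σ²_Instrument calibration = ((10−2)/6)² = 1.778
te_Pilot data = (1 + 4·2 + 3)/6 = 12/6 = 2; σ²_Pilot data = ((3−1)/6)² = 0.111
te_Data collection = (3 + 4·5 + 7)/6 = 30/6 = 5; σ²_Data collection = ((7−3)/6)² = 0.444
te_Data cleaning = (1 + 4·3 + 11)/6 = 24/6 = 4; σ²_Data cleaning = ((11−1)/6)² = 2.778
te_Analysis = (6 + 4·10 + 14)/6 = 60/6 = 10; σ²_Analysis = ((14−6)/6)² = 1.778
te_Draft manuscript = (4 + 4·6 + 8)/6 = 36/6 = 6; σ²_Draft manuscript = ((8−4)/6)² = 0.444
te_Internal review = (2 + 4·6 + 10)/6 = 36/6 = 6; σ²_Internal review = ((10−2)/6)² = 1.778
te_Submission = (4 + 4·9 + 20)/6 = 60/6 = 10; σ²_Submission = ((20−4)/6)² = 7.111

Forward pass:
ES_Recruitment = 0; EF_Recruitment = 9
ES_Instrument calibration = 0; EF_Instrument calibration = 4
ES_Pilot data = 0; EF_Pilot data = 2
ES_Data collection = max(EF_Recruitment=9, EF_Pilot data=2) = 9; EF_Data collection = 9+5 = 14
ES_Data cleaning = max(EF_Instrument calibration=4, EF_Pilot data=2) = 4; EF_Data cleaning = 4+4 = 8
ES_Analysis = max(EF_Recruitment=9, EF_Instrument calibration=4) = 9; EF_Analysis = 9+10 = 19
ES_Draft manuscript = 2; EF_Draft manuscript = 2+6 = 8
ES_Internal review = max(EF_Analysis=19, EF_Draft manuscript=8) = 19; EF_Internal review = 19+6 = 25
ES_Submission = max(EF_Pilot data=2, EF_Data collection=14, EF_Data cleaning=8, EF_Internal review=25) = 25; EF_Submission = 25+10 = 35
Expected project duration μ = 35 days. Critical path: Recruitment → Analysis → Internal review → Submission.

Variance along critical path = 1.000 + 1.778 + 1.778 + 7.111 = 11.667; σ = √11.667 = 3.416 days.
Z = (38 − 35) / 3.416 = 0.878
P(T ≤ 38) = Φ(0.878) ≈ 0.810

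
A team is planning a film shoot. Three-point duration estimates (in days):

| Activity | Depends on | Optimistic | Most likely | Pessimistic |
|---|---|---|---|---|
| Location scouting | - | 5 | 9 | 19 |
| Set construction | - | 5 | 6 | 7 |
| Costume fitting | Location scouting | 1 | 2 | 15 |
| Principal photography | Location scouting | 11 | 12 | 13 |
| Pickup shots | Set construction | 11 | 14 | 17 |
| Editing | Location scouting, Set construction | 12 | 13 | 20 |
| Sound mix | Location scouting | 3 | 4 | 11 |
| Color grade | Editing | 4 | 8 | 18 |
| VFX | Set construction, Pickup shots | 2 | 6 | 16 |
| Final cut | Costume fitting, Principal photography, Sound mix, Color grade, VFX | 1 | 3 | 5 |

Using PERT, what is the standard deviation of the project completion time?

3.62 days

te_Location scouting = (5 + 4·9 + 19)/6 = 60/6 = 10; σ²_Location scouting = ((19−5)/6)² = 5.444
te_Set construction = (5 + 4·6 + 7)/6 = 36/6 = 6; σ²_Set construction = ((7−5)/6)² = 0.111
te_Costume fitting = (1 + 4·2 + 15)/6 = 24/6 = 4; σ²_Costume fitting = ((15−1)/6)² = 5.444
te_Principal photography = (11 + 4·12 + 13)/6 = 72/6 = 12; σ²_Principal photography = ((13−11)/6)² = 0.111
te_Pickup shots = (11 + 4·14 + 17)/6 = 84/6 = 14; σ²_Pickup shots = ((17−11)/6)² = 1.000
te_Editing = (12 + 4·13 + 20)/6 = 84/6 = 14; σ²_Editing = ((20−12)/6)² = 1.778
te_Sound mix = (3 + 4·4 + 11)/6 = 30/6 = 5; σ²_Sound mix = ((11−3)/6)² = 1.778
te_Color grade = (4 + 4·8 + 18)/6 = 54/6 = 9; σ²_Color grade = ((18−4)/6)² = 5.444
te_VFX = (2 + 4·6 + 16)/6 = 42/6 = 7; σ²_VFX = ((16−2)/6)² = 5.444
te_Final cut = (1 + 4·3 + 5)/6 = 18/6 = 3; σ²_Final cut = ((5−1)/6)² = 0.444

Forward pass:
ES_Location scouting = 0; EF_Location scouting = 10
ES_Set construction = 0; EF_Set construction = 6
ES_Costume fitting = 10; EF_Costume fitting = 10+4 = 14
ES_Principal photography = 10; EF_Principal photography = 10+12 = 22
ES_Pickup shots = 6; EF_Pickup shots = 6+14 = 20
ES_Editing = max(EF_Location scouting=10, EF_Set construction=6) = 10; EF_Editing = 10+14 = 24
ES_Sound mix = 10; EF_Sound mix = 10+5 = 15
ES_Color grade = 24; EF_Color grade = 24+9 = 33
ES_VFX = max(EF_Set construction=6, EF_Pickup shots=20) = 20; EF_VFX = 20+7 = 27
ES_Final cut = max(EF_Costume fitting=14, EF_Principal photography=22, EF_Sound mix=15, EF_Color grade=33, EF_VFX=27) = 33; EF_Final cut = 33+3 = 36
Expected project duration μ = 36 days. Critical path: Location scouting → Editing → Color grade → Final cut.

Variance along critical path = 5.444 + 1.778 + 5.444 + 0.444 = 13.111
σ = √13.111 = 3.621 days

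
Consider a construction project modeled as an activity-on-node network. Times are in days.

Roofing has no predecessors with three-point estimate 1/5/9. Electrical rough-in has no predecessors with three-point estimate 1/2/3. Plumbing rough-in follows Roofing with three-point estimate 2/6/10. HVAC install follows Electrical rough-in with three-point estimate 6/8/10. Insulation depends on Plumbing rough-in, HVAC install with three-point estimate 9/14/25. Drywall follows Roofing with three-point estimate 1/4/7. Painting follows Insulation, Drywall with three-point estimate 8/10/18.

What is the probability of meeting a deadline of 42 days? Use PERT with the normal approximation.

te_Roofing = (1 + 4·5 + 9)/6 = 30/6 = 5; σ²_Roofing = ((9−1)/6)² = 1.778
te_Electrical rough-in = (1 + 4·2 + 3)/6 = 12/6 = 2; σ²_Electrical rough-in = ((3−1)/6)² = 0.111
te_Plumbing rough-in = (2 + 4·6 + 10)/6 = 36/6 = 6; σ²_Plumbing rough-in = ((10−2)/6)² = 1.778
te_HVAC install = (6 + 4·8 + 10)/6 = 48/6 = 8; σ²_HVAC install = ((10−6)/6)² = 0.444
te_Insulation = (9 + 4·14 + 25)/6 = 90/6 = 15; σ²_Insulation = ((25−9)/6)² = 7.111
te_Drywall = (1 + 4·4 + 7)/6 = 24/6 = 4; σ²_Drywall = ((7−1)/6)² = 1.000
te_Painting = (8 + 4·10 + 18)/6 = 66/6 = 11; σ²_Painting = ((18−8)/6)² = 2.778

Forward pass:
ES_Roofing = 0; EF_Roofing = 5
ES_Electrical rough-in = 0; EF_Electrical rough-in = 2
ES_Plumbing rough-in = 5; EF_Plumbing rough-in = 5+6 = 11
ES_HVAC install = 2; EF_HVAC install = 2+8 = 10
ES_Insulation = max(EF_Plumbing rough-in=11, EF_HVAC install=10) = 11; EF_Insulation = 11+15 = 26
ES_Drywall = 5; EF_Drywall = 5+4 = 9
ES_Painting = max(EF_Insulation=26, EF_Drywall=9) = 26; EF_Painting = 26+11 = 37
Expected project duration μ = 37 days. Critical path: Roofing → Plumbing rough-in → Insulation → Painting.

Variance along critical path = 1.778 + 1.778 + 7.111 + 2.778 = 13.444; σ = √13.444 = 3.667 days.
Z = (42 − 37) / 3.667 = 1.364
P(T ≤ 42) = Φ(1.364) ≈ 0.914

0.914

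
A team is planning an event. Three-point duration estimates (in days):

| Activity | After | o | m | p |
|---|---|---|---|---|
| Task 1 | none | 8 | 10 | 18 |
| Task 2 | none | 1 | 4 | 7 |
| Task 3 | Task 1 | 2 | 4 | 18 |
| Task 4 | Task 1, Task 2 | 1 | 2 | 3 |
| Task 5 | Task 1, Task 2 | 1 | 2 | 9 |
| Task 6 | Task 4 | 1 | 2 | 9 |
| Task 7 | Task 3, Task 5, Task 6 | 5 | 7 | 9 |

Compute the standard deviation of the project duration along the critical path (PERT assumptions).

3.21 days

te_Task 1 = (8 + 4·10 + 18)/6 = 66/6 = 11; σ²_Task 1 = ((18−8)/6)² = 2.778
te_Task 2 = (1 + 4·4 + 7)/6 = 24/6 = 4; σ²_Task 2 = ((7−1)/6)² = 1.000
te_Task 3 = (2 + 4·4 + 18)/6 = 36/6 = 6; σ²_Task 3 = ((18−2)/6)² = 7.111
te_Task 4 = (1 + 4·2 + 3)/6 = 12/6 = 2; σ²_Task 4 = ((3−1)/6)² = 0.111
te_Task 5 = (1 + 4·2 + 9)/6 = 18/6 = 3; σ²_Task 5 = ((9−1)/6)² = 1.778
te_Task 6 = (1 + 4·2 + 9)/6 = 18/6 = 3; σ²_Task 6 = ((9−1)/6)² = 1.778
te_Task 7 = (5 + 4·7 + 9)/6 = 42/6 = 7; σ²_Task 7 = ((9−5)/6)² = 0.444

Forward pass:
ES_Task 1 = 0; EF_Task 1 = 11
ES_Task 2 = 0; EF_Task 2 = 4
ES_Task 3 = 11; EF_Task 3 = 11+6 = 17
ES_Task 4 = max(EF_Task 1=11, EF_Task 2=4) = 11; EF_Task 4 = 11+2 = 13
ES_Task 5 = max(EF_Task 1=11, EF_Task 2=4) = 11; EF_Task 5 = 11+3 = 14
ES_Task 6 = 13; EF_Task 6 = 13+3 = 16
ES_Task 7 = max(EF_Task 3=17, EF_Task 5=14, EF_Task 6=16) = 17; EF_Task 7 = 17+7 = 24
Expected project duration μ = 24 days. Critical path: Task 1 → Task 3 → Task 7.

Variance along critical path = 2.778 + 7.111 + 0.444 = 10.333
σ = √10.333 = 3.215 days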